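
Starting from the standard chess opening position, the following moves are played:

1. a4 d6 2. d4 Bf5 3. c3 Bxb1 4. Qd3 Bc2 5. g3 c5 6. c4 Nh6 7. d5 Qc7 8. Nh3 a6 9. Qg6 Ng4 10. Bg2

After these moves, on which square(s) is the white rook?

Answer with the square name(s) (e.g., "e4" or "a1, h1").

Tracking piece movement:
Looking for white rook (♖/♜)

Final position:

  a b c d e f g h
  ─────────────────
8│♜ ♞ · · ♚ ♝ · ♜│8
7│· ♟ ♛ · ♟ ♟ ♟ ♟│7
6│♟ · · ♟ · · ♕ ·│6
5│· · ♟ ♙ · · · ·│5
4│♙ · ♙ · · · ♞ ·│4
3│· · · · · · ♙ ♘│3
2│· ♙ ♝ · ♙ ♙ ♗ ♙│2
1│♖ · ♗ · ♔ · · ♖│1
  ─────────────────
  a b c d e f g h


a1, h1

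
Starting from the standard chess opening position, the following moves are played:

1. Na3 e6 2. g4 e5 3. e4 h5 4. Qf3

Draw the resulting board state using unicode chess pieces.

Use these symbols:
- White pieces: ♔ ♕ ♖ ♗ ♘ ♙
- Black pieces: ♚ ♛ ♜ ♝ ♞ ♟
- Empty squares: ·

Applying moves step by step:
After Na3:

♜ ♞ ♝ ♛ ♚ ♝ ♞ ♜
♟ ♟ ♟ ♟ ♟ ♟ ♟ ♟
· · · · · · · ·
· · · · · · · ·
· · · · · · · ·
♘ · · · · · · ·
♙ ♙ ♙ ♙ ♙ ♙ ♙ ♙
♖ · ♗ ♕ ♔ ♗ ♘ ♖


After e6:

♜ ♞ ♝ ♛ ♚ ♝ ♞ ♜
♟ ♟ ♟ ♟ · ♟ ♟ ♟
· · · · ♟ · · ·
· · · · · · · ·
· · · · · · · ·
♘ · · · · · · ·
♙ ♙ ♙ ♙ ♙ ♙ ♙ ♙
♖ · ♗ ♕ ♔ ♗ ♘ ♖


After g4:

♜ ♞ ♝ ♛ ♚ ♝ ♞ ♜
♟ ♟ ♟ ♟ · ♟ ♟ ♟
· · · · ♟ · · ·
· · · · · · · ·
· · · · · · ♙ ·
♘ · · · · · · ·
♙ ♙ ♙ ♙ ♙ ♙ · ♙
♖ · ♗ ♕ ♔ ♗ ♘ ♖


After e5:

♜ ♞ ♝ ♛ ♚ ♝ ♞ ♜
♟ ♟ ♟ ♟ · ♟ ♟ ♟
· · · · · · · ·
· · · · ♟ · · ·
· · · · · · ♙ ·
♘ · · · · · · ·
♙ ♙ ♙ ♙ ♙ ♙ · ♙
♖ · ♗ ♕ ♔ ♗ ♘ ♖


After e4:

♜ ♞ ♝ ♛ ♚ ♝ ♞ ♜
♟ ♟ ♟ ♟ · ♟ ♟ ♟
· · · · · · · ·
· · · · ♟ · · ·
· · · · ♙ · ♙ ·
♘ · · · · · · ·
♙ ♙ ♙ ♙ · ♙ · ♙
♖ · ♗ ♕ ♔ ♗ ♘ ♖


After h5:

♜ ♞ ♝ ♛ ♚ ♝ ♞ ♜
♟ ♟ ♟ ♟ · ♟ ♟ ·
· · · · · · · ·
· · · · ♟ · · ♟
· · · · ♙ · ♙ ·
♘ · · · · · · ·
♙ ♙ ♙ ♙ · ♙ · ♙
♖ · ♗ ♕ ♔ ♗ ♘ ♖


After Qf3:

♜ ♞ ♝ ♛ ♚ ♝ ♞ ♜
♟ ♟ ♟ ♟ · ♟ ♟ ·
· · · · · · · ·
· · · · ♟ · · ♟
· · · · ♙ · ♙ ·
♘ · · · · ♕ · ·
♙ ♙ ♙ ♙ · ♙ · ♙
♖ · ♗ · ♔ ♗ ♘ ♖



  a b c d e f g h
  ─────────────────
8│♜ ♞ ♝ ♛ ♚ ♝ ♞ ♜│8
7│♟ ♟ ♟ ♟ · ♟ ♟ ·│7
6│· · · · · · · ·│6
5│· · · · ♟ · · ♟│5
4│· · · · ♙ · ♙ ·│4
3│♘ · · · · ♕ · ·│3
2│♙ ♙ ♙ ♙ · ♙ · ♙│2
1│♖ · ♗ · ♔ ♗ ♘ ♖│1
  ─────────────────
  a b c d e f g h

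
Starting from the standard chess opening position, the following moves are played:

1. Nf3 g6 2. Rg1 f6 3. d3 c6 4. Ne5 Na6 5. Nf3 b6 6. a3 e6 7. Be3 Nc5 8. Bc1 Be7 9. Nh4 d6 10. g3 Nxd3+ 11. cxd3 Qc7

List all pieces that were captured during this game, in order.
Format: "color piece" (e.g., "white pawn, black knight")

Tracking captures:
  Nxd3+: captured white pawn
  cxd3: captured black knight

white pawn, black knight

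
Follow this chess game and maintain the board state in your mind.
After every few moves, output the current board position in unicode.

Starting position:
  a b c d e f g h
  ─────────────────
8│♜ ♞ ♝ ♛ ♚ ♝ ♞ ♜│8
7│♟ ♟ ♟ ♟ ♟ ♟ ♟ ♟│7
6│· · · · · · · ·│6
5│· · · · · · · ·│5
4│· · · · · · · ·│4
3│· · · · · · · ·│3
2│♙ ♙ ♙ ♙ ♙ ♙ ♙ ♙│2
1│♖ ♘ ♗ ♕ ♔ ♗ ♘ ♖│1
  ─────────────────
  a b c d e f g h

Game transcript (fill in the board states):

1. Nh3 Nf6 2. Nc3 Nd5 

  a b c d e f g h
  ─────────────────
8│♜ ♞ ♝ ♛ ♚ ♝ · ♜│8
7│♟ ♟ ♟ ♟ ♟ ♟ ♟ ♟│7
6│· · · · · · · ·│6
5│· · · ♞ · · · ·│5
4│· · · · · · · ·│4
3│· · ♘ · · · · ♘│3
2│♙ ♙ ♙ ♙ ♙ ♙ ♙ ♙│2
1│♖ · ♗ ♕ ♔ ♗ · ♖│1
  ─────────────────
  a b c d e f g h

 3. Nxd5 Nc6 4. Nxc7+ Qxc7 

  a b c d e f g h
  ─────────────────
8│♜ · ♝ · ♚ ♝ · ♜│8
7│♟ ♟ ♛ ♟ ♟ ♟ ♟ ♟│7
6│· · ♞ · · · · ·│6
5│· · · · · · · ·│5
4│· · · · · · · ·│4
3│· · · · · · · ♘│3
2│♙ ♙ ♙ ♙ ♙ ♙ ♙ ♙│2
1│♖ · ♗ ♕ ♔ ♗ · ♖│1
  ─────────────────
  a b c d e f g h

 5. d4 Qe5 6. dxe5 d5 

  a b c d e f g h
  ─────────────────
8│♜ · ♝ · ♚ ♝ · ♜│8
7│♟ ♟ · · ♟ ♟ ♟ ♟│7
6│· · ♞ · · · · ·│6
5│· · · ♟ ♙ · · ·│5
4│· · · · · · · ·│4
3│· · · · · · · ♘│3
2│♙ ♙ ♙ · ♙ ♙ ♙ ♙│2
1│♖ · ♗ ♕ ♔ ♗ · ♖│1
  ─────────────────
  a b c d e f g h

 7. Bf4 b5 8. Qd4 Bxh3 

  a b c d e f g h
  ─────────────────
8│♜ · · · ♚ ♝ · ♜│8
7│♟ · · · ♟ ♟ ♟ ♟│7
6│· · ♞ · · · · ·│6
5│· ♟ · ♟ ♙ · · ·│5
4│· · · ♕ · ♗ · ·│4
3│· · · · · · · ♝│3
2│♙ ♙ ♙ · ♙ ♙ ♙ ♙│2
1│♖ · · · ♔ ♗ · ♖│1
  ─────────────────
  a b c d e f g h

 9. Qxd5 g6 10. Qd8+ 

  a b c d e f g h
  ─────────────────
8│♜ · · ♕ ♚ ♝ · ♜│8
7│♟ · · · ♟ ♟ · ♟│7
6│· · ♞ · · · ♟ ·│6
5│· ♟ · · ♙ · · ·│5
4│· · · · · ♗ · ·│4
3│· · · · · · · ♝│3
2│♙ ♙ ♙ · ♙ ♙ ♙ ♙│2
1│♖ · · · ♔ ♗ · ♖│1
  ─────────────────
  a b c d e f g h


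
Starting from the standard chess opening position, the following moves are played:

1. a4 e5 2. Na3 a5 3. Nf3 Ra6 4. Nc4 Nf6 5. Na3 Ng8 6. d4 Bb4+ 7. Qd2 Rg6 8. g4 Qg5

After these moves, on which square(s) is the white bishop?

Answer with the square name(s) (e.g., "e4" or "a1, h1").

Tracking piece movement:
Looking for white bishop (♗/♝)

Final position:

  a b c d e f g h
  ─────────────────
8│· ♞ ♝ · ♚ · ♞ ♜│8
7│· ♟ ♟ ♟ · ♟ ♟ ♟│7
6│· · · · · · ♜ ·│6
5│♟ · · · ♟ · ♛ ·│5
4│♙ ♝ · ♙ · · ♙ ·│4
3│♘ · · · · ♘ · ·│3
2│· ♙ ♙ ♕ ♙ ♙ · ♙│2
1│♖ · ♗ · ♔ ♗ · ♖│1
  ─────────────────
  a b c d e f g h


c1, f1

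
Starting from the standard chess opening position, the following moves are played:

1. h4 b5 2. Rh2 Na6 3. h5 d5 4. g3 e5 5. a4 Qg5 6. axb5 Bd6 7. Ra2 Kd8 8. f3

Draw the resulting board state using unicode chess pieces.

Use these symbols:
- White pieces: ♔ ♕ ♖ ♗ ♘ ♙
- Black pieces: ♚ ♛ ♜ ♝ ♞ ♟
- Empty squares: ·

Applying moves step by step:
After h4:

♜ ♞ ♝ ♛ ♚ ♝ ♞ ♜
♟ ♟ ♟ ♟ ♟ ♟ ♟ ♟
· · · · · · · ·
· · · · · · · ·
· · · · · · · ♙
· · · · · · · ·
♙ ♙ ♙ ♙ ♙ ♙ ♙ ·
♖ ♘ ♗ ♕ ♔ ♗ ♘ ♖


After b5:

♜ ♞ ♝ ♛ ♚ ♝ ♞ ♜
♟ · ♟ ♟ ♟ ♟ ♟ ♟
· · · · · · · ·
· ♟ · · · · · ·
· · · · · · · ♙
· · · · · · · ·
♙ ♙ ♙ ♙ ♙ ♙ ♙ ·
♖ ♘ ♗ ♕ ♔ ♗ ♘ ♖


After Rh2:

♜ ♞ ♝ ♛ ♚ ♝ ♞ ♜
♟ · ♟ ♟ ♟ ♟ ♟ ♟
· · · · · · · ·
· ♟ · · · · · ·
· · · · · · · ♙
· · · · · · · ·
♙ ♙ ♙ ♙ ♙ ♙ ♙ ♖
♖ ♘ ♗ ♕ ♔ ♗ ♘ ·


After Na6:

♜ · ♝ ♛ ♚ ♝ ♞ ♜
♟ · ♟ ♟ ♟ ♟ ♟ ♟
♞ · · · · · · ·
· ♟ · · · · · ·
· · · · · · · ♙
· · · · · · · ·
♙ ♙ ♙ ♙ ♙ ♙ ♙ ♖
♖ ♘ ♗ ♕ ♔ ♗ ♘ ·


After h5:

♜ · ♝ ♛ ♚ ♝ ♞ ♜
♟ · ♟ ♟ ♟ ♟ ♟ ♟
♞ · · · · · · ·
· ♟ · · · · · ♙
· · · · · · · ·
· · · · · · · ·
♙ ♙ ♙ ♙ ♙ ♙ ♙ ♖
♖ ♘ ♗ ♕ ♔ ♗ ♘ ·


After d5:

♜ · ♝ ♛ ♚ ♝ ♞ ♜
♟ · ♟ · ♟ ♟ ♟ ♟
♞ · · · · · · ·
· ♟ · ♟ · · · ♙
· · · · · · · ·
· · · · · · · ·
♙ ♙ ♙ ♙ ♙ ♙ ♙ ♖
♖ ♘ ♗ ♕ ♔ ♗ ♘ ·


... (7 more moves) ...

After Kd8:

♜ · ♝ ♚ · · ♞ ♜
♟ · ♟ · · ♟ ♟ ♟
♞ · · ♝ · · · ·
· ♙ · ♟ ♟ · ♛ ♙
· · · · · · · ·
· · · · · · ♙ ·
♖ ♙ ♙ ♙ ♙ ♙ · ♖
· ♘ ♗ ♕ ♔ ♗ ♘ ·


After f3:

♜ · ♝ ♚ · · ♞ ♜
♟ · ♟ · · ♟ ♟ ♟
♞ · · ♝ · · · ·
· ♙ · ♟ ♟ · ♛ ♙
· · · · · · · ·
· · · · · ♙ ♙ ·
♖ ♙ ♙ ♙ ♙ · · ♖
· ♘ ♗ ♕ ♔ ♗ ♘ ·



  a b c d e f g h
  ─────────────────
8│♜ · ♝ ♚ · · ♞ ♜│8
7│♟ · ♟ · · ♟ ♟ ♟│7
6│♞ · · ♝ · · · ·│6
5│· ♙ · ♟ ♟ · ♛ ♙│5
4│· · · · · · · ·│4
3│· · · · · ♙ ♙ ·│3
2│♖ ♙ ♙ ♙ ♙ · · ♖│2
1│· ♘ ♗ ♕ ♔ ♗ ♘ ·│1
  ─────────────────
  a b c d e f g h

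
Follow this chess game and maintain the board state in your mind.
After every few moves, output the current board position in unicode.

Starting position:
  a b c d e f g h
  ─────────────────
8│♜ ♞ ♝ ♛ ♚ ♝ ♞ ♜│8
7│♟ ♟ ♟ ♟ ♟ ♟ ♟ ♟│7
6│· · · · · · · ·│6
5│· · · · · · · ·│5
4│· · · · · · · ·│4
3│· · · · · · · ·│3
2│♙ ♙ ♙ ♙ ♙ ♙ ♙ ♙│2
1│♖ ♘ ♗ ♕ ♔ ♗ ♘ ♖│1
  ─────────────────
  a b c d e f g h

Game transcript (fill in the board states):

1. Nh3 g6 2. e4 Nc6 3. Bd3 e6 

  a b c d e f g h
  ─────────────────
8│♜ · ♝ ♛ ♚ ♝ ♞ ♜│8
7│♟ ♟ ♟ ♟ · ♟ · ♟│7
6│· · ♞ · ♟ · ♟ ·│6
5│· · · · · · · ·│5
4│· · · · ♙ · · ·│4
3│· · · ♗ · · · ♘│3
2│♙ ♙ ♙ ♙ · ♙ ♙ ♙│2
1│♖ ♘ ♗ ♕ ♔ · · ♖│1
  ─────────────────
  a b c d e f g h

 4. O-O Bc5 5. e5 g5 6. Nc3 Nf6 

  a b c d e f g h
  ─────────────────
8│♜ · ♝ ♛ ♚ · · ♜│8
7│♟ ♟ ♟ ♟ · ♟ · ♟│7
6│· · ♞ · ♟ ♞ · ·│6
5│· · ♝ · ♙ · ♟ ·│5
4│· · · · · · · ·│4
3│· · ♘ ♗ · · · ♘│3
2│♙ ♙ ♙ ♙ · ♙ ♙ ♙│2
1│♖ · ♗ ♕ · ♖ ♔ ·│1
  ─────────────────
  a b c d e f g h

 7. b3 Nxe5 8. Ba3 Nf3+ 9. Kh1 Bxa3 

  a b c d e f g h
  ─────────────────
8│♜ · ♝ ♛ ♚ · · ♜│8
7│♟ ♟ ♟ ♟ · ♟ · ♟│7
6│· · · · ♟ ♞ · ·│6
5│· · · · · · ♟ ·│5
4│· · · · · · · ·│4
3│♝ ♙ ♘ ♗ · ♞ · ♘│3
2│♙ · ♙ ♙ · ♙ ♙ ♙│2
1│♖ · · ♕ · ♖ · ♔│1
  ─────────────────
  a b c d e f g h

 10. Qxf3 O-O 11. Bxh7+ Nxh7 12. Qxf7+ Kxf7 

  a b c d e f g h
  ─────────────────
8│♜ · ♝ ♛ · ♜ · ·│8
7│♟ ♟ ♟ ♟ · ♚ · ♞│7
6│· · · · ♟ · · ·│6
5│· · · · · · ♟ ·│5
4│· · · · · · · ·│4
3│♝ ♙ ♘ · · · · ♘│3
2│♙ · ♙ ♙ · ♙ ♙ ♙│2
1│♖ · · · · ♖ · ♔│1
  ─────────────────
  a b c d e f g h

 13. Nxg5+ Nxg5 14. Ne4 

  a b c d e f g h
  ─────────────────
8│♜ · ♝ ♛ · ♜ · ·│8
7│♟ ♟ ♟ ♟ · ♚ · ·│7
6│· · · · ♟ · · ·│6
5│· · · · · · ♞ ·│5
4│· · · · ♘ · · ·│4
3│♝ ♙ · · · · · ·│3
2│♙ · ♙ ♙ · ♙ ♙ ♙│2
1│♖ · · · · ♖ · ♔│1
  ─────────────────
  a b c d e f g h


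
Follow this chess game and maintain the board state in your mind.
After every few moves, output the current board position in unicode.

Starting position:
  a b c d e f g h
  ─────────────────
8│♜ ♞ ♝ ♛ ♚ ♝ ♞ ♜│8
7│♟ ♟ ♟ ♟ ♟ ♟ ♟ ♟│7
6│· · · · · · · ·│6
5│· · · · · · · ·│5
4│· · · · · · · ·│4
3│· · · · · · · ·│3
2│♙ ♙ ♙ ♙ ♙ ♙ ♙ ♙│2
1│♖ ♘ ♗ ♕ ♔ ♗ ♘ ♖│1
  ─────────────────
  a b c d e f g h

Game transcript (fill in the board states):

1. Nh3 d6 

  a b c d e f g h
  ─────────────────
8│♜ ♞ ♝ ♛ ♚ ♝ ♞ ♜│8
7│♟ ♟ ♟ · ♟ ♟ ♟ ♟│7
6│· · · ♟ · · · ·│6
5│· · · · · · · ·│5
4│· · · · · · · ·│4
3│· · · · · · · ♘│3
2│♙ ♙ ♙ ♙ ♙ ♙ ♙ ♙│2
1│♖ ♘ ♗ ♕ ♔ ♗ · ♖│1
  ─────────────────
  a b c d e f g h

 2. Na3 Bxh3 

  a b c d e f g h
  ─────────────────
8│♜ ♞ · ♛ ♚ ♝ ♞ ♜│8
7│♟ ♟ ♟ · ♟ ♟ ♟ ♟│7
6│· · · ♟ · · · ·│6
5│· · · · · · · ·│5
4│· · · · · · · ·│4
3│♘ · · · · · · ♝│3
2│♙ ♙ ♙ ♙ ♙ ♙ ♙ ♙│2
1│♖ · ♗ ♕ ♔ ♗ · ♖│1
  ─────────────────
  a b c d e f g h

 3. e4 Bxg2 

  a b c d e f g h
  ─────────────────
8│♜ ♞ · ♛ ♚ ♝ ♞ ♜│8
7│♟ ♟ ♟ · ♟ ♟ ♟ ♟│7
6│· · · ♟ · · · ·│6
5│· · · · · · · ·│5
4│· · · · ♙ · · ·│4
3│♘ · · · · · · ·│3
2│♙ ♙ ♙ ♙ · ♙ ♝ ♙│2
1│♖ · ♗ ♕ ♔ ♗ · ♖│1
  ─────────────────
  a b c d e f g h

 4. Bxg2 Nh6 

  a b c d e f g h
  ─────────────────
8│♜ ♞ · ♛ ♚ ♝ · ♜│8
7│♟ ♟ ♟ · ♟ ♟ ♟ ♟│7
6│· · · ♟ · · · ♞│6
5│· · · · · · · ·│5
4│· · · · ♙ · · ·│4
3│♘ · · · · · · ·│3
2│♙ ♙ ♙ ♙ · ♙ ♗ ♙│2
1│♖ · ♗ ♕ ♔ · · ♖│1
  ─────────────────
  a b c d e f g h



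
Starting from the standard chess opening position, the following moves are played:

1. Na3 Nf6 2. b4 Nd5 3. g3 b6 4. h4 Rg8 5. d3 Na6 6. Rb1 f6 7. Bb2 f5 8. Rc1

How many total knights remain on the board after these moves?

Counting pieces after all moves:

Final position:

  a b c d e f g h
  ─────────────────
8│♜ · ♝ ♛ ♚ ♝ ♜ ·│8
7│♟ · ♟ ♟ ♟ · ♟ ♟│7
6│♞ ♟ · · · · · ·│6
5│· · · ♞ · ♟ · ·│5
4│· ♙ · · · · · ♙│4
3│♘ · · ♙ · · ♙ ·│3
2│♙ ♗ ♙ · ♙ ♙ · ·│2
1│· · ♖ ♕ ♔ ♗ ♘ ♖│1
  ─────────────────
  a b c d e f g h


4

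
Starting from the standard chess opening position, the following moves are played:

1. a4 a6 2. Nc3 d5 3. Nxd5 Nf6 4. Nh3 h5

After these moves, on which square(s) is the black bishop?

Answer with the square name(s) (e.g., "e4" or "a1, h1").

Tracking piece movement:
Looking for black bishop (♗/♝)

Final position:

  a b c d e f g h
  ─────────────────
8│♜ ♞ ♝ ♛ ♚ ♝ · ♜│8
7│· ♟ ♟ · ♟ ♟ ♟ ·│7
6│♟ · · · · ♞ · ·│6
5│· · · ♘ · · · ♟│5
4│♙ · · · · · · ·│4
3│· · · · · · · ♘│3
2│· ♙ ♙ ♙ ♙ ♙ ♙ ♙│2
1│♖ · ♗ ♕ ♔ ♗ · ♖│1
  ─────────────────
  a b c d e f g h


c8, f8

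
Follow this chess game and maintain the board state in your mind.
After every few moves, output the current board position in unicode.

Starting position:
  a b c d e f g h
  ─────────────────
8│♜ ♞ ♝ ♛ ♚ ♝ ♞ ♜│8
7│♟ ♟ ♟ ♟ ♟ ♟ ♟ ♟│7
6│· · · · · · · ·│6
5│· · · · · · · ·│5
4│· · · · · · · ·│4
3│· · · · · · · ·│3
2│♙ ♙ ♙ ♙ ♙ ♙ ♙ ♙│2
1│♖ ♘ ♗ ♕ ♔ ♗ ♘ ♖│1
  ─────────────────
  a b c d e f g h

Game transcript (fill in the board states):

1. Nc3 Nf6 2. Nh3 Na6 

  a b c d e f g h
  ─────────────────
8│♜ · ♝ ♛ ♚ ♝ · ♜│8
7│♟ ♟ ♟ ♟ ♟ ♟ ♟ ♟│7
6│♞ · · · · ♞ · ·│6
5│· · · · · · · ·│5
4│· · · · · · · ·│4
3│· · ♘ · · · · ♘│3
2│♙ ♙ ♙ ♙ ♙ ♙ ♙ ♙│2
1│♖ · ♗ ♕ ♔ ♗ · ♖│1
  ─────────────────
  a b c d e f g h

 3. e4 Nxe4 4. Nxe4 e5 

  a b c d e f g h
  ─────────────────
8│♜ · ♝ ♛ ♚ ♝ · ♜│8
7│♟ ♟ ♟ ♟ · ♟ ♟ ♟│7
6│♞ · · · · · · ·│6
5│· · · · ♟ · · ·│5
4│· · · · ♘ · · ·│4
3│· · · · · · · ♘│3
2│♙ ♙ ♙ ♙ · ♙ ♙ ♙│2
1│♖ · ♗ ♕ ♔ ♗ · ♖│1
  ─────────────────
  a b c d e f g h

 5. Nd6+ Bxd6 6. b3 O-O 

  a b c d e f g h
  ─────────────────
8│♜ · ♝ ♛ · ♜ ♚ ·│8
7│♟ ♟ ♟ ♟ · ♟ ♟ ♟│7
6│♞ · · ♝ · · · ·│6
5│· · · · ♟ · · ·│5
4│· · · · · · · ·│4
3│· ♙ · · · · · ♘│3
2│♙ · ♙ ♙ · ♙ ♙ ♙│2
1│♖ · ♗ ♕ ♔ ♗ · ♖│1
  ─────────────────
  a b c d e f g h

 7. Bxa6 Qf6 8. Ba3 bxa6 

  a b c d e f g h
  ─────────────────
8│♜ · ♝ · · ♜ ♚ ·│8
7│♟ · ♟ ♟ · ♟ ♟ ♟│7
6│♟ · · ♝ · ♛ · ·│6
5│· · · · ♟ · · ·│5
4│· · · · · · · ·│4
3│♗ ♙ · · · · · ♘│3
2│♙ · ♙ ♙ · ♙ ♙ ♙│2
1│♖ · · ♕ ♔ · · ♖│1
  ─────────────────
  a b c d e f g h



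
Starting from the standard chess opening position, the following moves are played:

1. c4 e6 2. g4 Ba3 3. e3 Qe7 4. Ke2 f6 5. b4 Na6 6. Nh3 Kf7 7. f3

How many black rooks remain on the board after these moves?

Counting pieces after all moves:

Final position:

  a b c d e f g h
  ─────────────────
8│♜ · ♝ · · · ♞ ♜│8
7│♟ ♟ ♟ ♟ ♛ ♚ ♟ ♟│7
6│♞ · · · ♟ ♟ · ·│6
5│· · · · · · · ·│5
4│· ♙ ♙ · · · ♙ ·│4
3│♝ · · · ♙ ♙ · ♘│3
2│♙ · · ♙ ♔ · · ♙│2
1│♖ ♘ ♗ ♕ · ♗ · ♖│1
  ─────────────────
  a b c d e f g h


2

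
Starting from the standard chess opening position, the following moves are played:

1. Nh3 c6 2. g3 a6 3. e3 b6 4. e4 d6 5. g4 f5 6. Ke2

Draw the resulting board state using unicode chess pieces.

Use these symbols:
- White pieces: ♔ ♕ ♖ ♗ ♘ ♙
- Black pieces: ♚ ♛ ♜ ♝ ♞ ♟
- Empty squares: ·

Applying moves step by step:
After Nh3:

♜ ♞ ♝ ♛ ♚ ♝ ♞ ♜
♟ ♟ ♟ ♟ ♟ ♟ ♟ ♟
· · · · · · · ·
· · · · · · · ·
· · · · · · · ·
· · · · · · · ♘
♙ ♙ ♙ ♙ ♙ ♙ ♙ ♙
♖ ♘ ♗ ♕ ♔ ♗ · ♖


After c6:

♜ ♞ ♝ ♛ ♚ ♝ ♞ ♜
♟ ♟ · ♟ ♟ ♟ ♟ ♟
· · ♟ · · · · ·
· · · · · · · ·
· · · · · · · ·
· · · · · · · ♘
♙ ♙ ♙ ♙ ♙ ♙ ♙ ♙
♖ ♘ ♗ ♕ ♔ ♗ · ♖


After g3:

♜ ♞ ♝ ♛ ♚ ♝ ♞ ♜
♟ ♟ · ♟ ♟ ♟ ♟ ♟
· · ♟ · · · · ·
· · · · · · · ·
· · · · · · · ·
· · · · · · ♙ ♘
♙ ♙ ♙ ♙ ♙ ♙ · ♙
♖ ♘ ♗ ♕ ♔ ♗ · ♖


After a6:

♜ ♞ ♝ ♛ ♚ ♝ ♞ ♜
· ♟ · ♟ ♟ ♟ ♟ ♟
♟ · ♟ · · · · ·
· · · · · · · ·
· · · · · · · ·
· · · · · · ♙ ♘
♙ ♙ ♙ ♙ ♙ ♙ · ♙
♖ ♘ ♗ ♕ ♔ ♗ · ♖


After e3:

♜ ♞ ♝ ♛ ♚ ♝ ♞ ♜
· ♟ · ♟ ♟ ♟ ♟ ♟
♟ · ♟ · · · · ·
· · · · · · · ·
· · · · · · · ·
· · · · ♙ · ♙ ♘
♙ ♙ ♙ ♙ · ♙ · ♙
♖ ♘ ♗ ♕ ♔ ♗ · ♖


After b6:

♜ ♞ ♝ ♛ ♚ ♝ ♞ ♜
· · · ♟ ♟ ♟ ♟ ♟
♟ ♟ ♟ · · · · ·
· · · · · · · ·
· · · · · · · ·
· · · · ♙ · ♙ ♘
♙ ♙ ♙ ♙ · ♙ · ♙
♖ ♘ ♗ ♕ ♔ ♗ · ♖


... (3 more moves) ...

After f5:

♜ ♞ ♝ ♛ ♚ ♝ ♞ ♜
· · · · ♟ · ♟ ♟
♟ ♟ ♟ ♟ · · · ·
· · · · · ♟ · ·
· · · · ♙ · ♙ ·
· · · · · · · ♘
♙ ♙ ♙ ♙ · ♙ · ♙
♖ ♘ ♗ ♕ ♔ ♗ · ♖


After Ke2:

♜ ♞ ♝ ♛ ♚ ♝ ♞ ♜
· · · · ♟ · ♟ ♟
♟ ♟ ♟ ♟ · · · ·
· · · · · ♟ · ·
· · · · ♙ · ♙ ·
· · · · · · · ♘
♙ ♙ ♙ ♙ ♔ ♙ · ♙
♖ ♘ ♗ ♕ · ♗ · ♖



  a b c d e f g h
  ─────────────────
8│♜ ♞ ♝ ♛ ♚ ♝ ♞ ♜│8
7│· · · · ♟ · ♟ ♟│7
6│♟ ♟ ♟ ♟ · · · ·│6
5│· · · · · ♟ · ·│5
4│· · · · ♙ · ♙ ·│4
3│· · · · · · · ♘│3
2│♙ ♙ ♙ ♙ ♔ ♙ · ♙│2
1│♖ ♘ ♗ ♕ · ♗ · ♖│1
  ─────────────────
  a b c d e f g h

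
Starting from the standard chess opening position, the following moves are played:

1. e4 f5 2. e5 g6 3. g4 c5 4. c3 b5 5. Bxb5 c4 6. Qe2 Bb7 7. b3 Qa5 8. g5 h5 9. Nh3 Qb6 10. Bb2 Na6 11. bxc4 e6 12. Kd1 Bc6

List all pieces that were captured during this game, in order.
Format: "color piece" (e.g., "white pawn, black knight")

Tracking captures:
  Bxb5: captured black pawn
  bxc4: captured black pawn

black pawn, black pawn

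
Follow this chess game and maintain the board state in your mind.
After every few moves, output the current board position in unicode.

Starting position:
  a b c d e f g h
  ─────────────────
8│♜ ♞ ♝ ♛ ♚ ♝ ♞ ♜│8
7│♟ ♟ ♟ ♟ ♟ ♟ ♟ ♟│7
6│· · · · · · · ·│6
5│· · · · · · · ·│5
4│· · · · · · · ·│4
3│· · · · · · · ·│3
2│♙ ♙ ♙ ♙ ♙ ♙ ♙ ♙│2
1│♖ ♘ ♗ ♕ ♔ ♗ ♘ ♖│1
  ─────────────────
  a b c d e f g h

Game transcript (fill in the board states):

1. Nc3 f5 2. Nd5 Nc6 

  a b c d e f g h
  ─────────────────
8│♜ · ♝ ♛ ♚ ♝ ♞ ♜│8
7│♟ ♟ ♟ ♟ ♟ · ♟ ♟│7
6│· · ♞ · · · · ·│6
5│· · · ♘ · ♟ · ·│5
4│· · · · · · · ·│4
3│· · · · · · · ·│3
2│♙ ♙ ♙ ♙ ♙ ♙ ♙ ♙│2
1│♖ · ♗ ♕ ♔ ♗ ♘ ♖│1
  ─────────────────
  a b c d e f g h

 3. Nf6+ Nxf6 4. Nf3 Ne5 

  a b c d e f g h
  ─────────────────
8│♜ · ♝ ♛ ♚ ♝ · ♜│8
7│♟ ♟ ♟ ♟ ♟ · ♟ ♟│7
6│· · · · · ♞ · ·│6
5│· · · · ♞ ♟ · ·│5
4│· · · · · · · ·│4
3│· · · · · ♘ · ·│3
2│♙ ♙ ♙ ♙ ♙ ♙ ♙ ♙│2
1│♖ · ♗ ♕ ♔ ♗ · ♖│1
  ─────────────────
  a b c d e f g h

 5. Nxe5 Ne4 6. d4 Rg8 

  a b c d e f g h
  ─────────────────
8│♜ · ♝ ♛ ♚ ♝ ♜ ·│8
7│♟ ♟ ♟ ♟ ♟ · ♟ ♟│7
6│· · · · · · · ·│6
5│· · · · ♘ ♟ · ·│5
4│· · · ♙ ♞ · · ·│4
3│· · · · · · · ·│3
2│♙ ♙ ♙ · ♙ ♙ ♙ ♙│2
1│♖ · ♗ ♕ ♔ ♗ · ♖│1
  ─────────────────
  a b c d e f g h

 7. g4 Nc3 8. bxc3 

  a b c d e f g h
  ─────────────────
8│♜ · ♝ ♛ ♚ ♝ ♜ ·│8
7│♟ ♟ ♟ ♟ ♟ · ♟ ♟│7
6│· · · · · · · ·│6
5│· · · · ♘ ♟ · ·│5
4│· · · ♙ · · ♙ ·│4
3│· · ♙ · · · · ·│3
2│♙ · ♙ · ♙ ♙ · ♙│2
1│♖ · ♗ ♕ ♔ ♗ · ♖│1
  ─────────────────
  a b c d e f g h


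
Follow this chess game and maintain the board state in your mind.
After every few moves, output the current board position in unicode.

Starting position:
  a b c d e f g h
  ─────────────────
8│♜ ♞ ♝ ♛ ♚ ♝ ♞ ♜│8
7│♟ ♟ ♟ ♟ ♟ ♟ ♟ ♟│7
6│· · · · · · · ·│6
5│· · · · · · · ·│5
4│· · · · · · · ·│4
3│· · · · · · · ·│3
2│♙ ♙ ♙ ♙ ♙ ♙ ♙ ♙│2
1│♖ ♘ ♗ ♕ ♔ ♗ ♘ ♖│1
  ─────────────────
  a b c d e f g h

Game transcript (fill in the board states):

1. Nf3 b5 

  a b c d e f g h
  ─────────────────
8│♜ ♞ ♝ ♛ ♚ ♝ ♞ ♜│8
7│♟ · ♟ ♟ ♟ ♟ ♟ ♟│7
6│· · · · · · · ·│6
5│· ♟ · · · · · ·│5
4│· · · · · · · ·│4
3│· · · · · ♘ · ·│3
2│♙ ♙ ♙ ♙ ♙ ♙ ♙ ♙│2
1│♖ ♘ ♗ ♕ ♔ ♗ · ♖│1
  ─────────────────
  a b c d e f g h

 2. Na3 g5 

  a b c d e f g h
  ─────────────────
8│♜ ♞ ♝ ♛ ♚ ♝ ♞ ♜│8
7│♟ · ♟ ♟ ♟ ♟ · ♟│7
6│· · · · · · · ·│6
5│· ♟ · · · · ♟ ·│5
4│· · · · · · · ·│4
3│♘ · · · · ♘ · ·│3
2│♙ ♙ ♙ ♙ ♙ ♙ ♙ ♙│2
1│♖ · ♗ ♕ ♔ ♗ · ♖│1
  ─────────────────
  a b c d e f g h

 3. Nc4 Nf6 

  a b c d e f g h
  ─────────────────
8│♜ ♞ ♝ ♛ ♚ ♝ · ♜│8
7│♟ · ♟ ♟ ♟ ♟ · ♟│7
6│· · · · · ♞ · ·│6
5│· ♟ · · · · ♟ ·│5
4│· · ♘ · · · · ·│4
3│· · · · · ♘ · ·│3
2│♙ ♙ ♙ ♙ ♙ ♙ ♙ ♙│2
1│♖ · ♗ ♕ ♔ ♗ · ♖│1
  ─────────────────
  a b c d e f g h

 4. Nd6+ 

  a b c d e f g h
  ─────────────────
8│♜ ♞ ♝ ♛ ♚ ♝ · ♜│8
7│♟ · ♟ ♟ ♟ ♟ · ♟│7
6│· · · ♘ · ♞ · ·│6
5│· ♟ · · · · ♟ ·│5
4│· · · · · · · ·│4
3│· · · · · ♘ · ·│3
2│♙ ♙ ♙ ♙ ♙ ♙ ♙ ♙│2
1│♖ · ♗ ♕ ♔ ♗ · ♖│1
  ─────────────────
  a b c d e f g h


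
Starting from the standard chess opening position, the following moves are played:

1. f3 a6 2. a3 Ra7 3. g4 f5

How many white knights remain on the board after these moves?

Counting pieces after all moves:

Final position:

  a b c d e f g h
  ─────────────────
8│· ♞ ♝ ♛ ♚ ♝ ♞ ♜│8
7│♜ ♟ ♟ ♟ ♟ · ♟ ♟│7
6│♟ · · · · · · ·│6
5│· · · · · ♟ · ·│5
4│· · · · · · ♙ ·│4
3│♙ · · · · ♙ · ·│3
2│· ♙ ♙ ♙ ♙ · · ♙│2
1│♖ ♘ ♗ ♕ ♔ ♗ ♘ ♖│1
  ─────────────────
  a b c d e f g h


2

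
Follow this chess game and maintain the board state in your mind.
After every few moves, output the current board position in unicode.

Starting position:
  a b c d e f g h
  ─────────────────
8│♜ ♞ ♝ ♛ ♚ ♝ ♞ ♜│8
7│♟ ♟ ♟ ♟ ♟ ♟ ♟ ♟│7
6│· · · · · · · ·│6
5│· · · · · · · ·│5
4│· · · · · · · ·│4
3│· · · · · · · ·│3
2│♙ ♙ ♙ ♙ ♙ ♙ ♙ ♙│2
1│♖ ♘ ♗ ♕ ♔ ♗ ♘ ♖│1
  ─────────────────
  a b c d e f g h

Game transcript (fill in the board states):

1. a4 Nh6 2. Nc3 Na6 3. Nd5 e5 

  a b c d e f g h
  ─────────────────
8│♜ · ♝ ♛ ♚ ♝ · ♜│8
7│♟ ♟ ♟ ♟ · ♟ ♟ ♟│7
6│♞ · · · · · · ♞│6
5│· · · ♘ ♟ · · ·│5
4│♙ · · · · · · ·│4
3│· · · · · · · ·│3
2│· ♙ ♙ ♙ ♙ ♙ ♙ ♙│2
1│♖ · ♗ ♕ ♔ ♗ ♘ ♖│1
  ─────────────────
  a b c d e f g h

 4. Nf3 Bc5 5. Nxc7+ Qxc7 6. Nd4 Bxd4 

  a b c d e f g h
  ─────────────────
8│♜ · ♝ · ♚ · · ♜│8
7│♟ ♟ ♛ ♟ · ♟ ♟ ♟│7
6│♞ · · · · · · ♞│6
5│· · · · ♟ · · ·│5
4│♙ · · ♝ · · · ·│4
3│· · · · · · · ·│3
2│· ♙ ♙ ♙ ♙ ♙ ♙ ♙│2
1│♖ · ♗ ♕ ♔ ♗ · ♖│1
  ─────────────────
  a b c d e f g h

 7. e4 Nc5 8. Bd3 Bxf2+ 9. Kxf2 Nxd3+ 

  a b c d e f g h
  ─────────────────
8│♜ · ♝ · ♚ · · ♜│8
7│♟ ♟ ♛ ♟ · ♟ ♟ ♟│7
6│· · · · · · · ♞│6
5│· · · · ♟ · · ·│5
4│♙ · · · ♙ · · ·│4
3│· · · ♞ · · · ·│3
2│· ♙ ♙ ♙ · ♔ ♙ ♙│2
1│♖ · ♗ ♕ · · · ♖│1
  ─────────────────
  a b c d e f g h

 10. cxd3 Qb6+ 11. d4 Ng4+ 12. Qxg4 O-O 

  a b c d e f g h
  ─────────────────
8│♜ · ♝ · · ♜ ♚ ·│8
7│♟ ♟ · ♟ · ♟ ♟ ♟│7
6│· ♛ · · · · · ·│6
5│· · · · ♟ · · ·│5
4│♙ · · ♙ ♙ · ♕ ·│4
3│· · · · · · · ·│3
2│· ♙ · ♙ · ♔ ♙ ♙│2
1│♖ · ♗ · · · · ♖│1
  ─────────────────
  a b c d e f g h

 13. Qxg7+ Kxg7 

  a b c d e f g h
  ─────────────────
8│♜ · ♝ · · ♜ · ·│8
7│♟ ♟ · ♟ · ♟ ♚ ♟│7
6│· ♛ · · · · · ·│6
5│· · · · ♟ · · ·│5
4│♙ · · ♙ ♙ · · ·│4
3│· · · · · · · ·│3
2│· ♙ · ♙ · ♔ ♙ ♙│2
1│♖ · ♗ · · · · ♖│1
  ─────────────────
  a b c d e f g h


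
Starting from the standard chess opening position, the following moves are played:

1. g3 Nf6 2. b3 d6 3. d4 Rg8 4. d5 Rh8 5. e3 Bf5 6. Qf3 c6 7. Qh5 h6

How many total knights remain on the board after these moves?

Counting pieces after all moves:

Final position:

  a b c d e f g h
  ─────────────────
8│♜ ♞ · ♛ ♚ ♝ · ♜│8
7│♟ ♟ · · ♟ ♟ ♟ ·│7
6│· · ♟ ♟ · ♞ · ♟│6
5│· · · ♙ · ♝ · ♕│5
4│· · · · · · · ·│4
3│· ♙ · · ♙ · ♙ ·│3
2│♙ · ♙ · · ♙ · ♙│2
1│♖ ♘ ♗ · ♔ ♗ ♘ ♖│1
  ─────────────────
  a b c d e f g h


4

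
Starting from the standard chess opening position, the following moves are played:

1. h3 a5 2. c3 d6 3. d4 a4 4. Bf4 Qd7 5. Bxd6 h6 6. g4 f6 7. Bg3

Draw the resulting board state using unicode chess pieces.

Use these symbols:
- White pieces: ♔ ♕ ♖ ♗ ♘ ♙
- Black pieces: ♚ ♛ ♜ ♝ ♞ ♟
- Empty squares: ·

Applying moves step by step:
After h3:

♜ ♞ ♝ ♛ ♚ ♝ ♞ ♜
♟ ♟ ♟ ♟ ♟ ♟ ♟ ♟
· · · · · · · ·
· · · · · · · ·
· · · · · · · ·
· · · · · · · ♙
♙ ♙ ♙ ♙ ♙ ♙ ♙ ·
♖ ♘ ♗ ♕ ♔ ♗ ♘ ♖


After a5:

♜ ♞ ♝ ♛ ♚ ♝ ♞ ♜
· ♟ ♟ ♟ ♟ ♟ ♟ ♟
· · · · · · · ·
♟ · · · · · · ·
· · · · · · · ·
· · · · · · · ♙
♙ ♙ ♙ ♙ ♙ ♙ ♙ ·
♖ ♘ ♗ ♕ ♔ ♗ ♘ ♖


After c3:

♜ ♞ ♝ ♛ ♚ ♝ ♞ ♜
· ♟ ♟ ♟ ♟ ♟ ♟ ♟
· · · · · · · ·
♟ · · · · · · ·
· · · · · · · ·
· · ♙ · · · · ♙
♙ ♙ · ♙ ♙ ♙ ♙ ·
♖ ♘ ♗ ♕ ♔ ♗ ♘ ♖


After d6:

♜ ♞ ♝ ♛ ♚ ♝ ♞ ♜
· ♟ ♟ · ♟ ♟ ♟ ♟
· · · ♟ · · · ·
♟ · · · · · · ·
· · · · · · · ·
· · ♙ · · · · ♙
♙ ♙ · ♙ ♙ ♙ ♙ ·
♖ ♘ ♗ ♕ ♔ ♗ ♘ ♖


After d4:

♜ ♞ ♝ ♛ ♚ ♝ ♞ ♜
· ♟ ♟ · ♟ ♟ ♟ ♟
· · · ♟ · · · ·
♟ · · · · · · ·
· · · ♙ · · · ·
· · ♙ · · · · ♙
♙ ♙ · · ♙ ♙ ♙ ·
♖ ♘ ♗ ♕ ♔ ♗ ♘ ♖


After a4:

♜ ♞ ♝ ♛ ♚ ♝ ♞ ♜
· ♟ ♟ · ♟ ♟ ♟ ♟
· · · ♟ · · · ·
· · · · · · · ·
♟ · · ♙ · · · ·
· · ♙ · · · · ♙
♙ ♙ · · ♙ ♙ ♙ ·
♖ ♘ ♗ ♕ ♔ ♗ ♘ ♖


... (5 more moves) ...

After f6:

♜ ♞ ♝ · ♚ ♝ ♞ ♜
· ♟ ♟ ♛ ♟ · ♟ ·
· · · ♗ · ♟ · ♟
· · · · · · · ·
♟ · · ♙ · · ♙ ·
· · ♙ · · · · ♙
♙ ♙ · · ♙ ♙ · ·
♖ ♘ · ♕ ♔ ♗ ♘ ♖


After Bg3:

♜ ♞ ♝ · ♚ ♝ ♞ ♜
· ♟ ♟ ♛ ♟ · ♟ ·
· · · · · ♟ · ♟
· · · · · · · ·
♟ · · ♙ · · ♙ ·
· · ♙ · · · ♗ ♙
♙ ♙ · · ♙ ♙ · ·
♖ ♘ · ♕ ♔ ♗ ♘ ♖



  a b c d e f g h
  ─────────────────
8│♜ ♞ ♝ · ♚ ♝ ♞ ♜│8
7│· ♟ ♟ ♛ ♟ · ♟ ·│7
6│· · · · · ♟ · ♟│6
5│· · · · · · · ·│5
4│♟ · · ♙ · · ♙ ·│4
3│· · ♙ · · · ♗ ♙│3
2│♙ ♙ · · ♙ ♙ · ·│2
1│♖ ♘ · ♕ ♔ ♗ ♘ ♖│1
  ─────────────────
  a b c d e f g h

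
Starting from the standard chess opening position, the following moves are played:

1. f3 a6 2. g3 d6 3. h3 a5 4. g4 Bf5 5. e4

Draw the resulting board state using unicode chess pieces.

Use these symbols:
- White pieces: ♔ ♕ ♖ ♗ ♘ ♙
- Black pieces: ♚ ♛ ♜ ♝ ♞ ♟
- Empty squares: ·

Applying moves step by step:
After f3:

♜ ♞ ♝ ♛ ♚ ♝ ♞ ♜
♟ ♟ ♟ ♟ ♟ ♟ ♟ ♟
· · · · · · · ·
· · · · · · · ·
· · · · · · · ·
· · · · · ♙ · ·
♙ ♙ ♙ ♙ ♙ · ♙ ♙
♖ ♘ ♗ ♕ ♔ ♗ ♘ ♖


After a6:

♜ ♞ ♝ ♛ ♚ ♝ ♞ ♜
· ♟ ♟ ♟ ♟ ♟ ♟ ♟
♟ · · · · · · ·
· · · · · · · ·
· · · · · · · ·
· · · · · ♙ · ·
♙ ♙ ♙ ♙ ♙ · ♙ ♙
♖ ♘ ♗ ♕ ♔ ♗ ♘ ♖


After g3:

♜ ♞ ♝ ♛ ♚ ♝ ♞ ♜
· ♟ ♟ ♟ ♟ ♟ ♟ ♟
♟ · · · · · · ·
· · · · · · · ·
· · · · · · · ·
· · · · · ♙ ♙ ·
♙ ♙ ♙ ♙ ♙ · · ♙
♖ ♘ ♗ ♕ ♔ ♗ ♘ ♖


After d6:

♜ ♞ ♝ ♛ ♚ ♝ ♞ ♜
· ♟ ♟ · ♟ ♟ ♟ ♟
♟ · · ♟ · · · ·
· · · · · · · ·
· · · · · · · ·
· · · · · ♙ ♙ ·
♙ ♙ ♙ ♙ ♙ · · ♙
♖ ♘ ♗ ♕ ♔ ♗ ♘ ♖


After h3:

♜ ♞ ♝ ♛ ♚ ♝ ♞ ♜
· ♟ ♟ · ♟ ♟ ♟ ♟
♟ · · ♟ · · · ·
· · · · · · · ·
· · · · · · · ·
· · · · · ♙ ♙ ♙
♙ ♙ ♙ ♙ ♙ · · ·
♖ ♘ ♗ ♕ ♔ ♗ ♘ ♖


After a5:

♜ ♞ ♝ ♛ ♚ ♝ ♞ ♜
· ♟ ♟ · ♟ ♟ ♟ ♟
· · · ♟ · · · ·
♟ · · · · · · ·
· · · · · · · ·
· · · · · ♙ ♙ ♙
♙ ♙ ♙ ♙ ♙ · · ·
♖ ♘ ♗ ♕ ♔ ♗ ♘ ♖


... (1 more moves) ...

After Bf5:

♜ ♞ · ♛ ♚ ♝ ♞ ♜
· ♟ ♟ · ♟ ♟ ♟ ♟
· · · ♟ · · · ·
♟ · · · · ♝ · ·
· · · · · · ♙ ·
· · · · · ♙ · ♙
♙ ♙ ♙ ♙ ♙ · · ·
♖ ♘ ♗ ♕ ♔ ♗ ♘ ♖


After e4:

♜ ♞ · ♛ ♚ ♝ ♞ ♜
· ♟ ♟ · ♟ ♟ ♟ ♟
· · · ♟ · · · ·
♟ · · · · ♝ · ·
· · · · ♙ · ♙ ·
· · · · · ♙ · ♙
♙ ♙ ♙ ♙ · · · ·
♖ ♘ ♗ ♕ ♔ ♗ ♘ ♖



  a b c d e f g h
  ─────────────────
8│♜ ♞ · ♛ ♚ ♝ ♞ ♜│8
7│· ♟ ♟ · ♟ ♟ ♟ ♟│7
6│· · · ♟ · · · ·│6
5│♟ · · · · ♝ · ·│5
4│· · · · ♙ · ♙ ·│4
3│· · · · · ♙ · ♙│3
2│♙ ♙ ♙ ♙ · · · ·│2
1│♖ ♘ ♗ ♕ ♔ ♗ ♘ ♖│1
  ─────────────────
  a b c d e f g h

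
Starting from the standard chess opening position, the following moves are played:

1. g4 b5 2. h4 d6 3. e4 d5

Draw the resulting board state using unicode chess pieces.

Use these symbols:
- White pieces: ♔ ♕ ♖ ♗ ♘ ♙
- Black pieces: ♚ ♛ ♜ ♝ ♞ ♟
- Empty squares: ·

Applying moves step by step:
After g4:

♜ ♞ ♝ ♛ ♚ ♝ ♞ ♜
♟ ♟ ♟ ♟ ♟ ♟ ♟ ♟
· · · · · · · ·
· · · · · · · ·
· · · · · · ♙ ·
· · · · · · · ·
♙ ♙ ♙ ♙ ♙ ♙ · ♙
♖ ♘ ♗ ♕ ♔ ♗ ♘ ♖


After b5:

♜ ♞ ♝ ♛ ♚ ♝ ♞ ♜
♟ · ♟ ♟ ♟ ♟ ♟ ♟
· · · · · · · ·
· ♟ · · · · · ·
· · · · · · ♙ ·
· · · · · · · ·
♙ ♙ ♙ ♙ ♙ ♙ · ♙
♖ ♘ ♗ ♕ ♔ ♗ ♘ ♖


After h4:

♜ ♞ ♝ ♛ ♚ ♝ ♞ ♜
♟ · ♟ ♟ ♟ ♟ ♟ ♟
· · · · · · · ·
· ♟ · · · · · ·
· · · · · · ♙ ♙
· · · · · · · ·
♙ ♙ ♙ ♙ ♙ ♙ · ·
♖ ♘ ♗ ♕ ♔ ♗ ♘ ♖


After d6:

♜ ♞ ♝ ♛ ♚ ♝ ♞ ♜
♟ · ♟ · ♟ ♟ ♟ ♟
· · · ♟ · · · ·
· ♟ · · · · · ·
· · · · · · ♙ ♙
· · · · · · · ·
♙ ♙ ♙ ♙ ♙ ♙ · ·
♖ ♘ ♗ ♕ ♔ ♗ ♘ ♖


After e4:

♜ ♞ ♝ ♛ ♚ ♝ ♞ ♜
♟ · ♟ · ♟ ♟ ♟ ♟
· · · ♟ · · · ·
· ♟ · · · · · ·
· · · · ♙ · ♙ ♙
· · · · · · · ·
♙ ♙ ♙ ♙ · ♙ · ·
♖ ♘ ♗ ♕ ♔ ♗ ♘ ♖


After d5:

♜ ♞ ♝ ♛ ♚ ♝ ♞ ♜
♟ · ♟ · ♟ ♟ ♟ ♟
· · · · · · · ·
· ♟ · ♟ · · · ·
· · · · ♙ · ♙ ♙
· · · · · · · ·
♙ ♙ ♙ ♙ · ♙ · ·
♖ ♘ ♗ ♕ ♔ ♗ ♘ ♖



  a b c d e f g h
  ─────────────────
8│♜ ♞ ♝ ♛ ♚ ♝ ♞ ♜│8
7│♟ · ♟ · ♟ ♟ ♟ ♟│7
6│· · · · · · · ·│6
5│· ♟ · ♟ · · · ·│5
4│· · · · ♙ · ♙ ♙│4
3│· · · · · · · ·│3
2│♙ ♙ ♙ ♙ · ♙ · ·│2
1│♖ ♘ ♗ ♕ ♔ ♗ ♘ ♖│1
  ─────────────────
  a b c d e f g h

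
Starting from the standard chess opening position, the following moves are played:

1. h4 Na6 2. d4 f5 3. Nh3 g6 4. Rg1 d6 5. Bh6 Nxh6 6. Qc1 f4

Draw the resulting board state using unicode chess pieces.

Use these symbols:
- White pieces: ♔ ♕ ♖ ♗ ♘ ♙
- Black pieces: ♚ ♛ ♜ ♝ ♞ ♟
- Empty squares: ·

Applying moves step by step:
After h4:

♜ ♞ ♝ ♛ ♚ ♝ ♞ ♜
♟ ♟ ♟ ♟ ♟ ♟ ♟ ♟
· · · · · · · ·
· · · · · · · ·
· · · · · · · ♙
· · · · · · · ·
♙ ♙ ♙ ♙ ♙ ♙ ♙ ·
♖ ♘ ♗ ♕ ♔ ♗ ♘ ♖


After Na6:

♜ · ♝ ♛ ♚ ♝ ♞ ♜
♟ ♟ ♟ ♟ ♟ ♟ ♟ ♟
♞ · · · · · · ·
· · · · · · · ·
· · · · · · · ♙
· · · · · · · ·
♙ ♙ ♙ ♙ ♙ ♙ ♙ ·
♖ ♘ ♗ ♕ ♔ ♗ ♘ ♖


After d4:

♜ · ♝ ♛ ♚ ♝ ♞ ♜
♟ ♟ ♟ ♟ ♟ ♟ ♟ ♟
♞ · · · · · · ·
· · · · · · · ·
· · · ♙ · · · ♙
· · · · · · · ·
♙ ♙ ♙ · ♙ ♙ ♙ ·
♖ ♘ ♗ ♕ ♔ ♗ ♘ ♖


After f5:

♜ · ♝ ♛ ♚ ♝ ♞ ♜
♟ ♟ ♟ ♟ ♟ · ♟ ♟
♞ · · · · · · ·
· · · · · ♟ · ·
· · · ♙ · · · ♙
· · · · · · · ·
♙ ♙ ♙ · ♙ ♙ ♙ ·
♖ ♘ ♗ ♕ ♔ ♗ ♘ ♖


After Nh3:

♜ · ♝ ♛ ♚ ♝ ♞ ♜
♟ ♟ ♟ ♟ ♟ · ♟ ♟
♞ · · · · · · ·
· · · · · ♟ · ·
· · · ♙ · · · ♙
· · · · · · · ♘
♙ ♙ ♙ · ♙ ♙ ♙ ·
♖ ♘ ♗ ♕ ♔ ♗ · ♖


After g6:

♜ · ♝ ♛ ♚ ♝ ♞ ♜
♟ ♟ ♟ ♟ ♟ · · ♟
♞ · · · · · ♟ ·
· · · · · ♟ · ·
· · · ♙ · · · ♙
· · · · · · · ♘
♙ ♙ ♙ · ♙ ♙ ♙ ·
♖ ♘ ♗ ♕ ♔ ♗ · ♖


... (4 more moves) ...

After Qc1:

♜ · ♝ ♛ ♚ ♝ · ♜
♟ ♟ ♟ · ♟ · · ♟
♞ · · ♟ · · ♟ ♞
· · · · · ♟ · ·
· · · ♙ · · · ♙
· · · · · · · ♘
♙ ♙ ♙ · ♙ ♙ ♙ ·
♖ ♘ ♕ · ♔ ♗ ♖ ·


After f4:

♜ · ♝ ♛ ♚ ♝ · ♜
♟ ♟ ♟ · ♟ · · ♟
♞ · · ♟ · · ♟ ♞
· · · · · · · ·
· · · ♙ · ♟ · ♙
· · · · · · · ♘
♙ ♙ ♙ · ♙ ♙ ♙ ·
♖ ♘ ♕ · ♔ ♗ ♖ ·



  a b c d e f g h
  ─────────────────
8│♜ · ♝ ♛ ♚ ♝ · ♜│8
7│♟ ♟ ♟ · ♟ · · ♟│7
6│♞ · · ♟ · · ♟ ♞│6
5│· · · · · · · ·│5
4│· · · ♙ · ♟ · ♙│4
3│· · · · · · · ♘│3
2│♙ ♙ ♙ · ♙ ♙ ♙ ·│2
1│♖ ♘ ♕ · ♔ ♗ ♖ ·│1
  ─────────────────
  a b c d e f g h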